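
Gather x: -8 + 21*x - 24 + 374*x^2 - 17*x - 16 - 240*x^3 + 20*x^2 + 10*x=-240*x^3 + 394*x^2 + 14*x - 48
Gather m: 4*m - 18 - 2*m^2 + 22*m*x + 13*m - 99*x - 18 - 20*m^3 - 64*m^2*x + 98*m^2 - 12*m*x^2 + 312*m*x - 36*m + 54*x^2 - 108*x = -20*m^3 + m^2*(96 - 64*x) + m*(-12*x^2 + 334*x - 19) + 54*x^2 - 207*x - 36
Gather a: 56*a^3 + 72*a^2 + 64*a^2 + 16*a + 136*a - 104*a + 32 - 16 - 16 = 56*a^3 + 136*a^2 + 48*a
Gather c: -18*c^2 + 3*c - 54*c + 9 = -18*c^2 - 51*c + 9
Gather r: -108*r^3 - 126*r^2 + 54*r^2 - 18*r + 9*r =-108*r^3 - 72*r^2 - 9*r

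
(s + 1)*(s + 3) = s^2 + 4*s + 3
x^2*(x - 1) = x^3 - x^2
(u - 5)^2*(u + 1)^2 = u^4 - 8*u^3 + 6*u^2 + 40*u + 25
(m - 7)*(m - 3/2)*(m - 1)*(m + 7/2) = m^4 - 6*m^3 - 57*m^2/4 + 56*m - 147/4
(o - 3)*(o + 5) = o^2 + 2*o - 15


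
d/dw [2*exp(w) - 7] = 2*exp(w)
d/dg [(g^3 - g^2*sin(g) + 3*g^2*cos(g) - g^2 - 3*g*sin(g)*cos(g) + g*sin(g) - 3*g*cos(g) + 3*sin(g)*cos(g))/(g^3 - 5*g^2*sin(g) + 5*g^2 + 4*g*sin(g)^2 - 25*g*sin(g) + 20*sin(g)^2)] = (-3*g^3*sin(g) + 4*g^3*cos(g) - 16*g^2*sin(g) + 13*g^2*cos(g) + 18*g^2 - 25*g*sin(g) - 14*g*cos(g) + 48*g + 20*sin(g) - 36*sin(2*g) + 15*cos(g) - 60)/((g + 5)^2*(g - 4*sin(g))^2)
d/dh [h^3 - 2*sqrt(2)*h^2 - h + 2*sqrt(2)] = 3*h^2 - 4*sqrt(2)*h - 1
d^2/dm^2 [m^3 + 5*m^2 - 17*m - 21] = 6*m + 10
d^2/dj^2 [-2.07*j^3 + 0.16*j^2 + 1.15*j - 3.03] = 0.32 - 12.42*j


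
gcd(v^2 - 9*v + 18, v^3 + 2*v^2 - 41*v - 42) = v - 6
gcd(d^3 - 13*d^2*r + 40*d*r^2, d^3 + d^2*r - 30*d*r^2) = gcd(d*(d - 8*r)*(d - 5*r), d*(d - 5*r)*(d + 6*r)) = -d^2 + 5*d*r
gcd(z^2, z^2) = z^2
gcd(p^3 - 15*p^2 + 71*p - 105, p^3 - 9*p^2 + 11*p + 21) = p^2 - 10*p + 21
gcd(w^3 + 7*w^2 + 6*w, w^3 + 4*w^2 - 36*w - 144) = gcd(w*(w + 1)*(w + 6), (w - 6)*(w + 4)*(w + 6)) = w + 6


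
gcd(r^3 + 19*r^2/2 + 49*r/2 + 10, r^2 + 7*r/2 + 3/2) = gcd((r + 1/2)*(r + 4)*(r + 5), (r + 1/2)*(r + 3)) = r + 1/2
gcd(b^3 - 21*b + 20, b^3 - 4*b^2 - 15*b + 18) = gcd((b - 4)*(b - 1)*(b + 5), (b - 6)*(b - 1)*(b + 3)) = b - 1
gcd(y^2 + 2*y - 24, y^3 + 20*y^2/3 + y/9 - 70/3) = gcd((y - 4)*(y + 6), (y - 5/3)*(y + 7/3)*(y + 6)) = y + 6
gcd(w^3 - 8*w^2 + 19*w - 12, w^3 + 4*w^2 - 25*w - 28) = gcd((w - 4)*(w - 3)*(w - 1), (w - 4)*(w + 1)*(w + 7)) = w - 4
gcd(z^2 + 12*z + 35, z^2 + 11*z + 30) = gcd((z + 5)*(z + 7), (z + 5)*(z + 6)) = z + 5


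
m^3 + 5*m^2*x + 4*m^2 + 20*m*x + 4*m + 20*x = (m + 2)^2*(m + 5*x)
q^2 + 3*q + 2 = (q + 1)*(q + 2)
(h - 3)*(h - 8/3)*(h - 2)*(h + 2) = h^4 - 17*h^3/3 + 4*h^2 + 68*h/3 - 32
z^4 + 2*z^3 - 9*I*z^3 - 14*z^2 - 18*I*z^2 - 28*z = z*(z + 2)*(z - 7*I)*(z - 2*I)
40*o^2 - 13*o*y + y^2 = (-8*o + y)*(-5*o + y)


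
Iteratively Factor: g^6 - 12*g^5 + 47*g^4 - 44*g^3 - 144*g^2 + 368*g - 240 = (g - 5)*(g^5 - 7*g^4 + 12*g^3 + 16*g^2 - 64*g + 48) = (g - 5)*(g - 2)*(g^4 - 5*g^3 + 2*g^2 + 20*g - 24) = (g - 5)*(g - 2)^2*(g^3 - 3*g^2 - 4*g + 12) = (g - 5)*(g - 2)^2*(g + 2)*(g^2 - 5*g + 6) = (g - 5)*(g - 2)^3*(g + 2)*(g - 3)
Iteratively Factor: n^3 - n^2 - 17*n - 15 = (n + 3)*(n^2 - 4*n - 5) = (n + 1)*(n + 3)*(n - 5)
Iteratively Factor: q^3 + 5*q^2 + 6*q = (q + 2)*(q^2 + 3*q) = (q + 2)*(q + 3)*(q)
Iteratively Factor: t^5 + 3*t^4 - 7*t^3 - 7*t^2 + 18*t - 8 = (t - 1)*(t^4 + 4*t^3 - 3*t^2 - 10*t + 8) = (t - 1)*(t + 4)*(t^3 - 3*t + 2) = (t - 1)^2*(t + 4)*(t^2 + t - 2) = (t - 1)^2*(t + 2)*(t + 4)*(t - 1)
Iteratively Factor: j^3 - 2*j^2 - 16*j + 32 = (j + 4)*(j^2 - 6*j + 8) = (j - 4)*(j + 4)*(j - 2)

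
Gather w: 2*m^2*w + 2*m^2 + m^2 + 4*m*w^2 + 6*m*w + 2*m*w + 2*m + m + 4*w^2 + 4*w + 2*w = 3*m^2 + 3*m + w^2*(4*m + 4) + w*(2*m^2 + 8*m + 6)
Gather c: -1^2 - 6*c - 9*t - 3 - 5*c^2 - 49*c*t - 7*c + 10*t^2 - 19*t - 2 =-5*c^2 + c*(-49*t - 13) + 10*t^2 - 28*t - 6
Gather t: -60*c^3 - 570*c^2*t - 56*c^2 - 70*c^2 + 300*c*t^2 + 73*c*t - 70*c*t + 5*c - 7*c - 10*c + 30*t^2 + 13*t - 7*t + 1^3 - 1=-60*c^3 - 126*c^2 - 12*c + t^2*(300*c + 30) + t*(-570*c^2 + 3*c + 6)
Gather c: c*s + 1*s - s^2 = c*s - s^2 + s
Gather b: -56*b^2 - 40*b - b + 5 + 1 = -56*b^2 - 41*b + 6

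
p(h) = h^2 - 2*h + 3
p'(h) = 2*h - 2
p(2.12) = 3.25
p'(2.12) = 2.24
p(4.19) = 12.18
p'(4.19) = 6.38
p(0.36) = 2.41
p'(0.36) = -1.28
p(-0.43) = 4.04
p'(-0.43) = -2.86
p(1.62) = 2.38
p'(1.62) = 1.24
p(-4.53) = 32.58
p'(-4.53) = -11.06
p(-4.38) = 30.94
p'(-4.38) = -10.76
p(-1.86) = 10.18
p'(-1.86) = -5.72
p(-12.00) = 171.00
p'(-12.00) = -26.00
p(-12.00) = 171.00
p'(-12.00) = -26.00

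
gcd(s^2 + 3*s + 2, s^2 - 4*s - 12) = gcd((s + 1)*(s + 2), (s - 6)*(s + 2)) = s + 2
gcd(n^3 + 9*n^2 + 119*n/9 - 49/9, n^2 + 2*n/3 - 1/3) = n - 1/3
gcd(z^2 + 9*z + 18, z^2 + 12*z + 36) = z + 6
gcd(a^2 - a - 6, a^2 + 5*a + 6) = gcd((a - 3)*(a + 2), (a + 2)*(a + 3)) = a + 2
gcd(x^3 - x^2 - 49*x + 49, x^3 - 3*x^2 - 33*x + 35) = x^2 - 8*x + 7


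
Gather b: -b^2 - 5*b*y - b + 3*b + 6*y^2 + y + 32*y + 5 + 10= -b^2 + b*(2 - 5*y) + 6*y^2 + 33*y + 15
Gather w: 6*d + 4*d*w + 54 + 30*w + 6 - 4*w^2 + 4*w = 6*d - 4*w^2 + w*(4*d + 34) + 60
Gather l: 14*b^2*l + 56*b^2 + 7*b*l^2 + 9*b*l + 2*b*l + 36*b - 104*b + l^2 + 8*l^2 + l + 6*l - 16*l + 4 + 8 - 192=56*b^2 - 68*b + l^2*(7*b + 9) + l*(14*b^2 + 11*b - 9) - 180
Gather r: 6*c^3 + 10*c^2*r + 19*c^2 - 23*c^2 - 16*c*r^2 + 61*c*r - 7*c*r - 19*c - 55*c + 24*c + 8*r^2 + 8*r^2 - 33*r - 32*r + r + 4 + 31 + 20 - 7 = 6*c^3 - 4*c^2 - 50*c + r^2*(16 - 16*c) + r*(10*c^2 + 54*c - 64) + 48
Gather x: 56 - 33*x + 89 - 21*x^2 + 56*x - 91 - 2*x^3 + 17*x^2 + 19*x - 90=-2*x^3 - 4*x^2 + 42*x - 36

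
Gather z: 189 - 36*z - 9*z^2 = -9*z^2 - 36*z + 189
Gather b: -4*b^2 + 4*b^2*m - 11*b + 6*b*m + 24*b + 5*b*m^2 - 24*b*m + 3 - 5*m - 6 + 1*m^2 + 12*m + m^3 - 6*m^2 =b^2*(4*m - 4) + b*(5*m^2 - 18*m + 13) + m^3 - 5*m^2 + 7*m - 3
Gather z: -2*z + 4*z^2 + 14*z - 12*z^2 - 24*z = -8*z^2 - 12*z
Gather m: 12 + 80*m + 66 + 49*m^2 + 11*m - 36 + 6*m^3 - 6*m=6*m^3 + 49*m^2 + 85*m + 42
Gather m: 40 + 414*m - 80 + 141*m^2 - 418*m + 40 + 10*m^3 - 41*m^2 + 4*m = 10*m^3 + 100*m^2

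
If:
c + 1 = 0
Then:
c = -1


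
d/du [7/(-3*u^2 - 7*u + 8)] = 7*(6*u + 7)/(3*u^2 + 7*u - 8)^2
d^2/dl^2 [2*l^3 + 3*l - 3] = 12*l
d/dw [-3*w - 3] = -3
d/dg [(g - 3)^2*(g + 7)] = (g - 3)*(3*g + 11)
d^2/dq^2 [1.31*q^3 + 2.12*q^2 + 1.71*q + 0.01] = 7.86*q + 4.24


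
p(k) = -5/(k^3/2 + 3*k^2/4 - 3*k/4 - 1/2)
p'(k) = -5*(-3*k^2/2 - 3*k/2 + 3/4)/(k^3/2 + 3*k^2/4 - 3*k/4 - 1/2)^2 = 60*(2*k^2 + 2*k - 1)/(2*k^3 + 3*k^2 - 3*k - 2)^2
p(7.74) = -0.02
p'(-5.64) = 0.05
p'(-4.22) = 0.21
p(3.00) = -0.29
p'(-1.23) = -4.15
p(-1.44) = -7.79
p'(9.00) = 0.00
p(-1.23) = -7.98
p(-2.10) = 20.16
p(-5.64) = 0.08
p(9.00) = -0.01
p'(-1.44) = 2.43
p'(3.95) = 0.09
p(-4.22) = 0.23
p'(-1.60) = 10.54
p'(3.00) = 0.28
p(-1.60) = -8.74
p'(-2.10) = 220.72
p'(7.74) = 0.01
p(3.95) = -0.13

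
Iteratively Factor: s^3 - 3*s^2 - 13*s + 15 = (s - 5)*(s^2 + 2*s - 3) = (s - 5)*(s - 1)*(s + 3)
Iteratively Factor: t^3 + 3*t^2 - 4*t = (t)*(t^2 + 3*t - 4) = t*(t + 4)*(t - 1)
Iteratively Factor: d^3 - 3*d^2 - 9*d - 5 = (d + 1)*(d^2 - 4*d - 5) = (d - 5)*(d + 1)*(d + 1)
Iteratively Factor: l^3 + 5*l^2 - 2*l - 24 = (l + 3)*(l^2 + 2*l - 8) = (l + 3)*(l + 4)*(l - 2)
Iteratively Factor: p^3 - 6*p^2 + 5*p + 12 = (p - 4)*(p^2 - 2*p - 3) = (p - 4)*(p - 3)*(p + 1)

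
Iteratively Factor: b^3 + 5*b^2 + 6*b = (b + 2)*(b^2 + 3*b) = b*(b + 2)*(b + 3)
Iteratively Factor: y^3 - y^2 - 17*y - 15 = (y - 5)*(y^2 + 4*y + 3) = (y - 5)*(y + 3)*(y + 1)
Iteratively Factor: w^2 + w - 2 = (w + 2)*(w - 1)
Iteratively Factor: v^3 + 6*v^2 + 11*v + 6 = (v + 2)*(v^2 + 4*v + 3) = (v + 2)*(v + 3)*(v + 1)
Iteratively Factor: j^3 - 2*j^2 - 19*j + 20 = (j + 4)*(j^2 - 6*j + 5) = (j - 1)*(j + 4)*(j - 5)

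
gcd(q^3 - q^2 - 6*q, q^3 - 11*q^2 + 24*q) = q^2 - 3*q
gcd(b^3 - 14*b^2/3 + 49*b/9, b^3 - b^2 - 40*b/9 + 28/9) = b - 7/3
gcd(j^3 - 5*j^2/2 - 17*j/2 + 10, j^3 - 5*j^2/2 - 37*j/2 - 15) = j + 5/2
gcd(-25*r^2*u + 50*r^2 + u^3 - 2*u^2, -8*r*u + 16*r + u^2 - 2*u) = u - 2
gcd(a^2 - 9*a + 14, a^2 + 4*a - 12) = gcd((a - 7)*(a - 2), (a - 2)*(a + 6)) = a - 2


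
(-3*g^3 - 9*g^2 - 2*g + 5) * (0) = 0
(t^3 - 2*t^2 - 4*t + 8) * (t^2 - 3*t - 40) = t^5 - 5*t^4 - 38*t^3 + 100*t^2 + 136*t - 320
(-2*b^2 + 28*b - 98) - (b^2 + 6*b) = -3*b^2 + 22*b - 98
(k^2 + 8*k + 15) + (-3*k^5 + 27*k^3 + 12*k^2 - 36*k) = -3*k^5 + 27*k^3 + 13*k^2 - 28*k + 15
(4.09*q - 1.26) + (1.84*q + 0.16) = 5.93*q - 1.1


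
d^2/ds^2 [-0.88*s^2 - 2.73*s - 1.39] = -1.76000000000000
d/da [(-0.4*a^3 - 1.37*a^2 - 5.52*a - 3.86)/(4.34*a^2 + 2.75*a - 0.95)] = (-1.736*a^4 - 2.2*a^3 + 21.3293*a^2 + 36.1078*a + 15.859)/(18.8356*a^4 + 23.87*a^3 - 0.683499999999999*a^2 - 5.225*a + 0.9025)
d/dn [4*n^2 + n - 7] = 8*n + 1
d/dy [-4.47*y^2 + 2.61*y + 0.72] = 2.61 - 8.94*y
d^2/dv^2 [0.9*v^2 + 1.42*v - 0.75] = 1.80000000000000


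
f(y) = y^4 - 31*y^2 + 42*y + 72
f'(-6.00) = -450.00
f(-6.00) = 0.00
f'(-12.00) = -6126.00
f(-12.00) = 15840.00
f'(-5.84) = -392.63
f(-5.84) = -67.36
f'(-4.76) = -94.28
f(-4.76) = -316.94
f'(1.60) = -40.82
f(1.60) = 66.39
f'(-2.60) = 132.90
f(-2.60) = -201.06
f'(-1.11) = 105.35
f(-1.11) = -11.30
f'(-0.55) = 75.43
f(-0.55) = 39.61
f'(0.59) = 6.24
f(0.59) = 86.11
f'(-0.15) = 51.29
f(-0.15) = 65.00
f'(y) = 4*y^3 - 62*y + 42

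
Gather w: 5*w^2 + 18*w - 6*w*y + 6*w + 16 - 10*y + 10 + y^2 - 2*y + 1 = 5*w^2 + w*(24 - 6*y) + y^2 - 12*y + 27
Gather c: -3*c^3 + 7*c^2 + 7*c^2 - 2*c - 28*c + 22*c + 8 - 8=-3*c^3 + 14*c^2 - 8*c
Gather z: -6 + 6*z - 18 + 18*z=24*z - 24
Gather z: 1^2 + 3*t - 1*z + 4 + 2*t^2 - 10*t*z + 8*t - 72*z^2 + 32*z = 2*t^2 + 11*t - 72*z^2 + z*(31 - 10*t) + 5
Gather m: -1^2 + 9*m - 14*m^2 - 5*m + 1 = -14*m^2 + 4*m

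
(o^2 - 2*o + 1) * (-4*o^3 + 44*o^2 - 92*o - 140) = -4*o^5 + 52*o^4 - 184*o^3 + 88*o^2 + 188*o - 140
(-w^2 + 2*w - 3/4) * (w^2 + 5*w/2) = -w^4 - w^3/2 + 17*w^2/4 - 15*w/8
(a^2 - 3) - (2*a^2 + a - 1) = -a^2 - a - 2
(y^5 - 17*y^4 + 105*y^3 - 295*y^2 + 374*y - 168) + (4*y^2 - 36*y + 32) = y^5 - 17*y^4 + 105*y^3 - 291*y^2 + 338*y - 136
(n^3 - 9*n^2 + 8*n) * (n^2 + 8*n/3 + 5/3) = n^5 - 19*n^4/3 - 43*n^3/3 + 19*n^2/3 + 40*n/3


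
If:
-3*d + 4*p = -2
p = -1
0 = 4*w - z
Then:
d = -2/3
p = -1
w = z/4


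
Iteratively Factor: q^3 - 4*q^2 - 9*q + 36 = (q + 3)*(q^2 - 7*q + 12) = (q - 3)*(q + 3)*(q - 4)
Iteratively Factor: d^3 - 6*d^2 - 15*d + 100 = (d - 5)*(d^2 - d - 20) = (d - 5)^2*(d + 4)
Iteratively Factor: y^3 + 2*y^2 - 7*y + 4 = (y - 1)*(y^2 + 3*y - 4) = (y - 1)^2*(y + 4)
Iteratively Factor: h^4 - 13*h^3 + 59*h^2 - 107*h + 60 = (h - 4)*(h^3 - 9*h^2 + 23*h - 15) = (h - 4)*(h - 3)*(h^2 - 6*h + 5) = (h - 5)*(h - 4)*(h - 3)*(h - 1)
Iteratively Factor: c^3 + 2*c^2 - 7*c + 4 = (c + 4)*(c^2 - 2*c + 1) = (c - 1)*(c + 4)*(c - 1)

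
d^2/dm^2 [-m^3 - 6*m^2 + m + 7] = -6*m - 12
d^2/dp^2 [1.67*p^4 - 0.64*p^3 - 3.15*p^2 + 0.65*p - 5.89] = 20.04*p^2 - 3.84*p - 6.3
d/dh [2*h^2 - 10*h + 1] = 4*h - 10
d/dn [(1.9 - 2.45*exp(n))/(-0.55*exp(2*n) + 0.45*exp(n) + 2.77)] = (-1.3475*exp(2*n) + 2.09*exp(n) - 7.6415)*exp(n)/(0.3025*exp(4*n) - 0.495*exp(3*n) - 2.8445*exp(2*n) + 2.493*exp(n) + 7.6729)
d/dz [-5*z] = -5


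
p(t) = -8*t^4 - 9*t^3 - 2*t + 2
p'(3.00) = -1109.00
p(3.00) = -895.00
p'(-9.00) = 21139.00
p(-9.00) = -45907.00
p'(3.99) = -2464.52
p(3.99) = -2605.27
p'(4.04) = -2552.74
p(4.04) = -2730.69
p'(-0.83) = -2.30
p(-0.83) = 5.01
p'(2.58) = -731.28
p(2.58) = -512.18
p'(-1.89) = 117.59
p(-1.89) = -35.54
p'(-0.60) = -4.81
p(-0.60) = 4.11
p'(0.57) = -16.70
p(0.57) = -1.65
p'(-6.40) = 7280.69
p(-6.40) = -11047.68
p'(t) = -32*t^3 - 27*t^2 - 2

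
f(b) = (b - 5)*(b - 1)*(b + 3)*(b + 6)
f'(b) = (b - 5)*(b - 1)*(b + 3) + (b - 5)*(b - 1)*(b + 6) + (b - 5)*(b + 3)*(b + 6) + (b - 1)*(b + 3)*(b + 6) = 4*b^3 + 9*b^2 - 62*b - 63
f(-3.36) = -34.64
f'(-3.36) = 95.19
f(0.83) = 18.54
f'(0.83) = -105.97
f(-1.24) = 117.10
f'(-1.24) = 20.09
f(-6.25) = 66.27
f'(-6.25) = -300.50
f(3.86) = -220.53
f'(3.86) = 61.83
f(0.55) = 46.56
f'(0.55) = -93.71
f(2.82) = -203.67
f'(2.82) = -76.57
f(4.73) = -83.53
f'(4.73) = 268.39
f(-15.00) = 34560.00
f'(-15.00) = -10608.00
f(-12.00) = 11934.00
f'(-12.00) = -4935.00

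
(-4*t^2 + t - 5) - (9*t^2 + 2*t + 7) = -13*t^2 - t - 12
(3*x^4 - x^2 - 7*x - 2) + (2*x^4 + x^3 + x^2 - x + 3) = 5*x^4 + x^3 - 8*x + 1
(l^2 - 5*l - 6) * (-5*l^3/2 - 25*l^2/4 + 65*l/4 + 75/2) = -5*l^5/2 + 25*l^4/4 + 125*l^3/2 - 25*l^2/4 - 285*l - 225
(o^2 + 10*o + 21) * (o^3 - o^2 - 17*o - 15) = o^5 + 9*o^4 - 6*o^3 - 206*o^2 - 507*o - 315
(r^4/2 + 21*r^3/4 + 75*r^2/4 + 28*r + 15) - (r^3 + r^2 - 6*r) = r^4/2 + 17*r^3/4 + 71*r^2/4 + 34*r + 15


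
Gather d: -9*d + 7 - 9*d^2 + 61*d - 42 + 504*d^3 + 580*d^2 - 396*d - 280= 504*d^3 + 571*d^2 - 344*d - 315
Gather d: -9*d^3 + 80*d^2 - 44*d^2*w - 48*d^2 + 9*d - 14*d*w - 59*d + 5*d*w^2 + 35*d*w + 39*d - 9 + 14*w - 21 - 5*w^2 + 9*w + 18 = -9*d^3 + d^2*(32 - 44*w) + d*(5*w^2 + 21*w - 11) - 5*w^2 + 23*w - 12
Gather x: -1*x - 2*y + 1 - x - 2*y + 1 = -2*x - 4*y + 2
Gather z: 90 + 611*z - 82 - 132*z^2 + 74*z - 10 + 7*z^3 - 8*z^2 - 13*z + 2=7*z^3 - 140*z^2 + 672*z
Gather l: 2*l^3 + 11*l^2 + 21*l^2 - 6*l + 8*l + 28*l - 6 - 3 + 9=2*l^3 + 32*l^2 + 30*l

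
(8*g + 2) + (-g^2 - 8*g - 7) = -g^2 - 5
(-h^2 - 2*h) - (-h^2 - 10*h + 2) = 8*h - 2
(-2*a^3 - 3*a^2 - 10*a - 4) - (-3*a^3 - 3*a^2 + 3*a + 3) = a^3 - 13*a - 7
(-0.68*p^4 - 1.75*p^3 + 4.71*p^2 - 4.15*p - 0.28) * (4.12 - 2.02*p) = 1.3736*p^5 + 0.7334*p^4 - 16.7242*p^3 + 27.7882*p^2 - 16.5324*p - 1.1536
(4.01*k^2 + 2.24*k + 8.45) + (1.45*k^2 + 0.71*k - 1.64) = 5.46*k^2 + 2.95*k + 6.81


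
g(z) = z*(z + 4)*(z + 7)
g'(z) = z*(z + 4) + z*(z + 7) + (z + 4)*(z + 7)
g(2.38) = 142.43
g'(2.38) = 97.35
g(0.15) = 4.45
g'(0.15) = 31.37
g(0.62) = 21.83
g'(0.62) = 42.79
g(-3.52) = -5.88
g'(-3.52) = -12.27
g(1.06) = 43.23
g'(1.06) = 54.69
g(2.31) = 135.70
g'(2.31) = 94.83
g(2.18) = 123.68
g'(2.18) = 90.22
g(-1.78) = -20.63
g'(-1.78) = -1.65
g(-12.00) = -480.00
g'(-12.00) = 196.00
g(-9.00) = -90.00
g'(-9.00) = 73.00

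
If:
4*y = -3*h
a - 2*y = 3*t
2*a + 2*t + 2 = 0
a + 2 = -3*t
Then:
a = -1/2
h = -2/3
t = -1/2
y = 1/2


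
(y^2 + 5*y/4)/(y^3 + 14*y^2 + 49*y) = (y + 5/4)/(y^2 + 14*y + 49)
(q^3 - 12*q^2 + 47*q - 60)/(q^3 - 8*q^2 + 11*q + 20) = (q - 3)/(q + 1)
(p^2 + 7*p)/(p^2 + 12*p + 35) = p/(p + 5)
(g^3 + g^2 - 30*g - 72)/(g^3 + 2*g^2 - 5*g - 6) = (g^2 - 2*g - 24)/(g^2 - g - 2)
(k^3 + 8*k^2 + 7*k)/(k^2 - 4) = k*(k^2 + 8*k + 7)/(k^2 - 4)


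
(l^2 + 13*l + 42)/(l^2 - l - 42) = (l + 7)/(l - 7)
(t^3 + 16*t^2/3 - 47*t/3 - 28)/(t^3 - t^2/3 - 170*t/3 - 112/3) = (3*t^2 - 5*t - 12)/(3*t^2 - 22*t - 16)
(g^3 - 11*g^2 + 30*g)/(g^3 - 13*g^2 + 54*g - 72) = g*(g - 5)/(g^2 - 7*g + 12)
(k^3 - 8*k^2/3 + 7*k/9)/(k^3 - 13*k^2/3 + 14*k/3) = (k - 1/3)/(k - 2)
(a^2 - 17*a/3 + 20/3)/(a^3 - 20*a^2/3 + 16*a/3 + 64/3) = (3*a - 5)/(3*a^2 - 8*a - 16)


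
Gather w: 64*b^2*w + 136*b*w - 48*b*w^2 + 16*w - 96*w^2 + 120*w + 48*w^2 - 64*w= w^2*(-48*b - 48) + w*(64*b^2 + 136*b + 72)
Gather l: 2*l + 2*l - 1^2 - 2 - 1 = 4*l - 4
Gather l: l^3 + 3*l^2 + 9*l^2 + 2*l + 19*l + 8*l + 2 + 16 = l^3 + 12*l^2 + 29*l + 18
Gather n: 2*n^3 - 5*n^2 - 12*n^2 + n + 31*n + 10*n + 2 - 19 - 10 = 2*n^3 - 17*n^2 + 42*n - 27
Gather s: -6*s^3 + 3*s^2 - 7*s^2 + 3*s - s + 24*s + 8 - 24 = -6*s^3 - 4*s^2 + 26*s - 16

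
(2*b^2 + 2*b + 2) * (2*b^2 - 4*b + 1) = 4*b^4 - 4*b^3 - 2*b^2 - 6*b + 2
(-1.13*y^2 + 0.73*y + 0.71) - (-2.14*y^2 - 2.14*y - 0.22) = 1.01*y^2 + 2.87*y + 0.93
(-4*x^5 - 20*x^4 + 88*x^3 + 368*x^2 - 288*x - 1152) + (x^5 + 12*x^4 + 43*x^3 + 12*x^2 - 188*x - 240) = -3*x^5 - 8*x^4 + 131*x^3 + 380*x^2 - 476*x - 1392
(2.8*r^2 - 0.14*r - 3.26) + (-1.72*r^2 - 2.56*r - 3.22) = 1.08*r^2 - 2.7*r - 6.48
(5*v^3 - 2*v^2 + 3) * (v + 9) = 5*v^4 + 43*v^3 - 18*v^2 + 3*v + 27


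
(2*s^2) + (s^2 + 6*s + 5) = 3*s^2 + 6*s + 5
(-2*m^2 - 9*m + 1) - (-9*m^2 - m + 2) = 7*m^2 - 8*m - 1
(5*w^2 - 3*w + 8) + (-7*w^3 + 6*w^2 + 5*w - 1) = -7*w^3 + 11*w^2 + 2*w + 7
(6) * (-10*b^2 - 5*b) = -60*b^2 - 30*b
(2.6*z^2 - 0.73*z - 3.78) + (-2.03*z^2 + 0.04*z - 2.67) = 0.57*z^2 - 0.69*z - 6.45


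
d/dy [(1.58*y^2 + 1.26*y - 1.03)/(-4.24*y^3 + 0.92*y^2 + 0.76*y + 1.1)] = (6.6992*y^4 + 10.6848*y^3 - 13.06*y^2 + 5.3712*y + 2.1688)/(17.9776*y^6 - 7.8016*y^5 - 5.5984*y^4 - 7.9296*y^3 + 2.6016*y^2 + 1.672*y + 1.21)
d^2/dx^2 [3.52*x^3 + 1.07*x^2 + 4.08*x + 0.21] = 21.12*x + 2.14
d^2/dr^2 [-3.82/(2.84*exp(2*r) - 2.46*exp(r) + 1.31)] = (-3.82*(5.68*exp(r) - 2.46)*(11.36*exp(r) - 4.92)*exp(r) + (43.3952*exp(r) - 9.3972)*(2.84*exp(2*r) - 2.46*exp(r) + 1.31))*exp(r)/(2.84*exp(2*r) - 2.46*exp(r) + 1.31)^3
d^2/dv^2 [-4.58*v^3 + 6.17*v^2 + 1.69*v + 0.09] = 12.34 - 27.48*v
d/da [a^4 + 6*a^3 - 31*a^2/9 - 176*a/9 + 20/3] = 4*a^3 + 18*a^2 - 62*a/9 - 176/9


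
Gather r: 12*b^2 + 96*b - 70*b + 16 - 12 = 12*b^2 + 26*b + 4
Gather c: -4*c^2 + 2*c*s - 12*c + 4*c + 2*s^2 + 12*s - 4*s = -4*c^2 + c*(2*s - 8) + 2*s^2 + 8*s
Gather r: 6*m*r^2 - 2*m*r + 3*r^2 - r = r^2*(6*m + 3) + r*(-2*m - 1)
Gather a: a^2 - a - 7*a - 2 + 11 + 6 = a^2 - 8*a + 15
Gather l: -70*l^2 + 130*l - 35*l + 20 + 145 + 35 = -70*l^2 + 95*l + 200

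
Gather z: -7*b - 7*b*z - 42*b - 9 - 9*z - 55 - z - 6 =-49*b + z*(-7*b - 10) - 70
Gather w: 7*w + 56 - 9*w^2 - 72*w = -9*w^2 - 65*w + 56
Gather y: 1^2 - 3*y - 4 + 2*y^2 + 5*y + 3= 2*y^2 + 2*y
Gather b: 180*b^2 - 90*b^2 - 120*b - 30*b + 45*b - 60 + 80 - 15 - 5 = 90*b^2 - 105*b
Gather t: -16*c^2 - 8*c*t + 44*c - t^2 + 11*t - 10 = -16*c^2 + 44*c - t^2 + t*(11 - 8*c) - 10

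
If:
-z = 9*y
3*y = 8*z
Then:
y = 0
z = 0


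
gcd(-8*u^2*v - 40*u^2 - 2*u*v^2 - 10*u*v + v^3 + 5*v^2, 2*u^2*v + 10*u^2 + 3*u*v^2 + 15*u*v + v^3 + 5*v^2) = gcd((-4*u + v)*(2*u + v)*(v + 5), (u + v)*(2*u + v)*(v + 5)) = 2*u*v + 10*u + v^2 + 5*v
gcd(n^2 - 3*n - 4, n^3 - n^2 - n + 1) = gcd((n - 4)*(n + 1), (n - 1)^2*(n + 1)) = n + 1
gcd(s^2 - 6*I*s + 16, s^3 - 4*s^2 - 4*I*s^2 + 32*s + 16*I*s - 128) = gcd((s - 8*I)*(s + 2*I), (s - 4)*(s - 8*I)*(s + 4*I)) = s - 8*I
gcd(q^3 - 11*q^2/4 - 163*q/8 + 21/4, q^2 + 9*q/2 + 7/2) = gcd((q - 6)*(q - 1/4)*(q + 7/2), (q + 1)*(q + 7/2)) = q + 7/2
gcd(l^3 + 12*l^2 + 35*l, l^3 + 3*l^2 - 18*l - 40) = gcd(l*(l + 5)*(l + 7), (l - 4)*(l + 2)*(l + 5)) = l + 5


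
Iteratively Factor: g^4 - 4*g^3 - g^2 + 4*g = (g)*(g^3 - 4*g^2 - g + 4) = g*(g - 4)*(g^2 - 1) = g*(g - 4)*(g + 1)*(g - 1)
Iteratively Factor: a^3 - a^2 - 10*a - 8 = (a + 2)*(a^2 - 3*a - 4) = (a - 4)*(a + 2)*(a + 1)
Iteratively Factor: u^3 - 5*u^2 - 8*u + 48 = (u - 4)*(u^2 - u - 12) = (u - 4)^2*(u + 3)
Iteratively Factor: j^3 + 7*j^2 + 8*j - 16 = (j - 1)*(j^2 + 8*j + 16) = (j - 1)*(j + 4)*(j + 4)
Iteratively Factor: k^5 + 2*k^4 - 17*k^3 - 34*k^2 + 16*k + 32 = (k + 2)*(k^4 - 17*k^2 + 16) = (k + 2)*(k + 4)*(k^3 - 4*k^2 - k + 4) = (k + 1)*(k + 2)*(k + 4)*(k^2 - 5*k + 4) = (k - 1)*(k + 1)*(k + 2)*(k + 4)*(k - 4)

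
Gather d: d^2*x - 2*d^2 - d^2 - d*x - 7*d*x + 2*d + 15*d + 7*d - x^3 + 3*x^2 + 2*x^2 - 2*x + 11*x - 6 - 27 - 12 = d^2*(x - 3) + d*(24 - 8*x) - x^3 + 5*x^2 + 9*x - 45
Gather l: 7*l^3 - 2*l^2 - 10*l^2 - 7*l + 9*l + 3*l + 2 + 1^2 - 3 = 7*l^3 - 12*l^2 + 5*l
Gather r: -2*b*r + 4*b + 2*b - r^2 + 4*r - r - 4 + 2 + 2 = 6*b - r^2 + r*(3 - 2*b)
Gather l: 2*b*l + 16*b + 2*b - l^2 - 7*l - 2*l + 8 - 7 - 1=18*b - l^2 + l*(2*b - 9)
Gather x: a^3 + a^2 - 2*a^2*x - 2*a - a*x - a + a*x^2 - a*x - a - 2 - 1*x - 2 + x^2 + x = a^3 + a^2 - 4*a + x^2*(a + 1) + x*(-2*a^2 - 2*a) - 4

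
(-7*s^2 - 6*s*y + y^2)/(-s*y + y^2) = (7*s^2 + 6*s*y - y^2)/(y*(s - y))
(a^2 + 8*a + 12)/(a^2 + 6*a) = (a + 2)/a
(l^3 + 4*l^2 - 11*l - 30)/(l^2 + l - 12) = (l^2 + 7*l + 10)/(l + 4)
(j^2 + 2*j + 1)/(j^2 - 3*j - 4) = (j + 1)/(j - 4)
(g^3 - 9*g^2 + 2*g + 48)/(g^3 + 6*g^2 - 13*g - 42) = (g - 8)/(g + 7)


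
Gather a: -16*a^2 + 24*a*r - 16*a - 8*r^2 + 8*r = -16*a^2 + a*(24*r - 16) - 8*r^2 + 8*r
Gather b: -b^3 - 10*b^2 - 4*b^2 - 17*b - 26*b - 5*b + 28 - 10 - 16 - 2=-b^3 - 14*b^2 - 48*b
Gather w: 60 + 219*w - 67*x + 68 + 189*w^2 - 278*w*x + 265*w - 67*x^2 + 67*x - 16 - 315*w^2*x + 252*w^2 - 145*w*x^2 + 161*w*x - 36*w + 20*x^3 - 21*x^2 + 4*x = w^2*(441 - 315*x) + w*(-145*x^2 - 117*x + 448) + 20*x^3 - 88*x^2 + 4*x + 112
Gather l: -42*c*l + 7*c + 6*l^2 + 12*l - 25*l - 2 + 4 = 7*c + 6*l^2 + l*(-42*c - 13) + 2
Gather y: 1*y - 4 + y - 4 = 2*y - 8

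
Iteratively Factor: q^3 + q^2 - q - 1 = (q + 1)*(q^2 - 1) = (q - 1)*(q + 1)*(q + 1)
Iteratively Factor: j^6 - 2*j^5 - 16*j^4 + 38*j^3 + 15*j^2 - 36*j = (j - 3)*(j^5 + j^4 - 13*j^3 - j^2 + 12*j) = (j - 3)*(j + 4)*(j^4 - 3*j^3 - j^2 + 3*j) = j*(j - 3)*(j + 4)*(j^3 - 3*j^2 - j + 3) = j*(j - 3)*(j + 1)*(j + 4)*(j^2 - 4*j + 3) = j*(j - 3)^2*(j + 1)*(j + 4)*(j - 1)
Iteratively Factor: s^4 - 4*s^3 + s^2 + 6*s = (s)*(s^3 - 4*s^2 + s + 6) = s*(s - 3)*(s^2 - s - 2) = s*(s - 3)*(s - 2)*(s + 1)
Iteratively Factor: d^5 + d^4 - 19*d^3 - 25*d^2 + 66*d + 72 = (d + 1)*(d^4 - 19*d^2 - 6*d + 72) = (d + 1)*(d + 3)*(d^3 - 3*d^2 - 10*d + 24) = (d - 2)*(d + 1)*(d + 3)*(d^2 - d - 12) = (d - 2)*(d + 1)*(d + 3)^2*(d - 4)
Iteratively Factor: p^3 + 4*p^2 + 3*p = (p + 3)*(p^2 + p) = (p + 1)*(p + 3)*(p)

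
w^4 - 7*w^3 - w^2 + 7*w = w*(w - 7)*(w - 1)*(w + 1)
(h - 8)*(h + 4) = h^2 - 4*h - 32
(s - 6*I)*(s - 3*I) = s^2 - 9*I*s - 18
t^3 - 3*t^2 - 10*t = t*(t - 5)*(t + 2)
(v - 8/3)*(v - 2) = v^2 - 14*v/3 + 16/3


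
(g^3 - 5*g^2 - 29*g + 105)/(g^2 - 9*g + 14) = (g^2 + 2*g - 15)/(g - 2)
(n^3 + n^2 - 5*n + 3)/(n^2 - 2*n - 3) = (-n^3 - n^2 + 5*n - 3)/(-n^2 + 2*n + 3)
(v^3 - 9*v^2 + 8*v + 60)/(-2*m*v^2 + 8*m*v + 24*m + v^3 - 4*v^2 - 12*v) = (v - 5)/(-2*m + v)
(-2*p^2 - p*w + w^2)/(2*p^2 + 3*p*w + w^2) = (-2*p + w)/(2*p + w)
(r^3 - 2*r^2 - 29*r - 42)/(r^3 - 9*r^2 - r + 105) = (r + 2)/(r - 5)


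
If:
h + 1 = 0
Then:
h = -1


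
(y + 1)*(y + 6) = y^2 + 7*y + 6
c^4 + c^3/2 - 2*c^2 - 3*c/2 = c*(c - 3/2)*(c + 1)^2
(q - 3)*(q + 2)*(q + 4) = q^3 + 3*q^2 - 10*q - 24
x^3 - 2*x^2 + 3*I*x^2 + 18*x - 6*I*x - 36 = (x - 2)*(x - 3*I)*(x + 6*I)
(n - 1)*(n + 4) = n^2 + 3*n - 4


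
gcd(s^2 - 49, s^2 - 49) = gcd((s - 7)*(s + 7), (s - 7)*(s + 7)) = s^2 - 49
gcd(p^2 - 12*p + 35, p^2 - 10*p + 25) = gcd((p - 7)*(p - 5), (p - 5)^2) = p - 5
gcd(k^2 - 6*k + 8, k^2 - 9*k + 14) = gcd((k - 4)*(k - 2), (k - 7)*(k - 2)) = k - 2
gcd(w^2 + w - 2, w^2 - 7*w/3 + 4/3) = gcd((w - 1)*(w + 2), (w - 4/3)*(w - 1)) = w - 1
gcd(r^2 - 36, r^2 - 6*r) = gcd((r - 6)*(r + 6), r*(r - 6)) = r - 6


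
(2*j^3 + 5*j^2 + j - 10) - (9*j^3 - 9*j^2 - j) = -7*j^3 + 14*j^2 + 2*j - 10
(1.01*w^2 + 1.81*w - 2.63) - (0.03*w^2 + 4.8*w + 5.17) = 0.98*w^2 - 2.99*w - 7.8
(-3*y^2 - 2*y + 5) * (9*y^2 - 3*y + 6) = -27*y^4 - 9*y^3 + 33*y^2 - 27*y + 30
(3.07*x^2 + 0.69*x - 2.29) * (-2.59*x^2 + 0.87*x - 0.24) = -7.9513*x^4 + 0.8838*x^3 + 5.7946*x^2 - 2.1579*x + 0.5496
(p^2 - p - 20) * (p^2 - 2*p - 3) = p^4 - 3*p^3 - 21*p^2 + 43*p + 60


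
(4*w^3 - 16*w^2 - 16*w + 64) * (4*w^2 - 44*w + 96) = 16*w^5 - 240*w^4 + 1024*w^3 - 576*w^2 - 4352*w + 6144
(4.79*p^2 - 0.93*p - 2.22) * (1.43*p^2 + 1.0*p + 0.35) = 6.8497*p^4 + 3.4601*p^3 - 2.4281*p^2 - 2.5455*p - 0.777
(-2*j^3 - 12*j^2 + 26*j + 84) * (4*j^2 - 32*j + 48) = -8*j^5 + 16*j^4 + 392*j^3 - 1072*j^2 - 1440*j + 4032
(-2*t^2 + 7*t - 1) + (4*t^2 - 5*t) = 2*t^2 + 2*t - 1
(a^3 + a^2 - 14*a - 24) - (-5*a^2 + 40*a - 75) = a^3 + 6*a^2 - 54*a + 51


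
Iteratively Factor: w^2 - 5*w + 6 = (w - 3)*(w - 2)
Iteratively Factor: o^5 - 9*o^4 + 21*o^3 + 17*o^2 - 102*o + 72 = (o - 3)*(o^4 - 6*o^3 + 3*o^2 + 26*o - 24) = (o - 3)^2*(o^3 - 3*o^2 - 6*o + 8) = (o - 3)^2*(o - 1)*(o^2 - 2*o - 8) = (o - 4)*(o - 3)^2*(o - 1)*(o + 2)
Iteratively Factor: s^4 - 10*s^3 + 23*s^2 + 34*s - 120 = (s - 5)*(s^3 - 5*s^2 - 2*s + 24) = (s - 5)*(s + 2)*(s^2 - 7*s + 12) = (s - 5)*(s - 4)*(s + 2)*(s - 3)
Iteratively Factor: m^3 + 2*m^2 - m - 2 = (m - 1)*(m^2 + 3*m + 2) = (m - 1)*(m + 2)*(m + 1)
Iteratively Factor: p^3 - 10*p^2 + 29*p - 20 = (p - 5)*(p^2 - 5*p + 4) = (p - 5)*(p - 1)*(p - 4)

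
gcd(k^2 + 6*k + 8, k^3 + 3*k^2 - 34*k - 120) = k + 4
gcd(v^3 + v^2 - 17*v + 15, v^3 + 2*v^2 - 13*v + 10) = v^2 + 4*v - 5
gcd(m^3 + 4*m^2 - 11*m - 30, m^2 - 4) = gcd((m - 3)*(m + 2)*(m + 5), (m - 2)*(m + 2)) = m + 2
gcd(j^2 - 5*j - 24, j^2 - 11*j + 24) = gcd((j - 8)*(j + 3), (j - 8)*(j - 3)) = j - 8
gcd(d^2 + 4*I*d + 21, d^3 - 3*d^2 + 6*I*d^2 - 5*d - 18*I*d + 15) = 1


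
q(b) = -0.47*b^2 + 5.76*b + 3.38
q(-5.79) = -45.73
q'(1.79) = 4.08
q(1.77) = 12.10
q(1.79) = 12.18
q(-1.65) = -7.40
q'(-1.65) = 7.31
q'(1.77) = 4.10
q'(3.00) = 2.94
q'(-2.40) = 8.02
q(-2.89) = -17.19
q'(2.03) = 3.85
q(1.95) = 12.82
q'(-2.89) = 8.48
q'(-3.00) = 8.58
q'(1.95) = 3.93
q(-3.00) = -18.13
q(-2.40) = -13.15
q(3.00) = 16.43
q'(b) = 5.76 - 0.94*b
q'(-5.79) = 11.20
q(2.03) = 13.14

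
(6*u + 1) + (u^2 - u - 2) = u^2 + 5*u - 1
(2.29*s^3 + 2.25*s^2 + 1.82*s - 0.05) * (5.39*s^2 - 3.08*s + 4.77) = 12.3431*s^5 + 5.0743*s^4 + 13.8031*s^3 + 4.8574*s^2 + 8.8354*s - 0.2385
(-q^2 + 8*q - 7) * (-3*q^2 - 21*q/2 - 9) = 3*q^4 - 27*q^3/2 - 54*q^2 + 3*q/2 + 63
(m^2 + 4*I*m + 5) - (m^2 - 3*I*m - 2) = 7*I*m + 7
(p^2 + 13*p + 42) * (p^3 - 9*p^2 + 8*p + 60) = p^5 + 4*p^4 - 67*p^3 - 214*p^2 + 1116*p + 2520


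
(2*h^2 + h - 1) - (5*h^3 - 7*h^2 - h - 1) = -5*h^3 + 9*h^2 + 2*h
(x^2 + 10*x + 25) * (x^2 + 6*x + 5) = x^4 + 16*x^3 + 90*x^2 + 200*x + 125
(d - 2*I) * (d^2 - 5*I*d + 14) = d^3 - 7*I*d^2 + 4*d - 28*I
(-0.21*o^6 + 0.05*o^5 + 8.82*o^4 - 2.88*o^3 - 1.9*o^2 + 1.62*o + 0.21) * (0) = 0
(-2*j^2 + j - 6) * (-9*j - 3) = 18*j^3 - 3*j^2 + 51*j + 18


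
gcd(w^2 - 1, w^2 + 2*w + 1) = w + 1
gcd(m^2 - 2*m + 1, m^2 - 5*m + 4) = m - 1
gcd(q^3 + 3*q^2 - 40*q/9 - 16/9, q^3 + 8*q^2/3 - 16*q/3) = q^2 + 8*q/3 - 16/3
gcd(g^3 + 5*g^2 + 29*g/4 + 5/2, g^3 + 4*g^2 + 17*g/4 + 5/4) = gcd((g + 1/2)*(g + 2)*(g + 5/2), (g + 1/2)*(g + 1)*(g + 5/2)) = g^2 + 3*g + 5/4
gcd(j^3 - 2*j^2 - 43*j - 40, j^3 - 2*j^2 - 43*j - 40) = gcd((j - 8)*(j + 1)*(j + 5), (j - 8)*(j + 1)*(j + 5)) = j^3 - 2*j^2 - 43*j - 40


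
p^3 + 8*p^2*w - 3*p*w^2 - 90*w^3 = (p - 3*w)*(p + 5*w)*(p + 6*w)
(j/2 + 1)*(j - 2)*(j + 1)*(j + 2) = j^4/2 + 3*j^3/2 - j^2 - 6*j - 4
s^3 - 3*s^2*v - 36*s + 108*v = (s - 6)*(s + 6)*(s - 3*v)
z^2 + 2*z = z*(z + 2)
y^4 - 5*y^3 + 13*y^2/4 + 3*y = y*(y - 4)*(y - 3/2)*(y + 1/2)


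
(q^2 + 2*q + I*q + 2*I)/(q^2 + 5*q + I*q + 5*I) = (q + 2)/(q + 5)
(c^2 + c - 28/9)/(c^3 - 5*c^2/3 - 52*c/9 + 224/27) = 3/(3*c - 8)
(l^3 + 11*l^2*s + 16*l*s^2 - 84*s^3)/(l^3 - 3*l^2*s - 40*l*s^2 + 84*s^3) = (-l - 7*s)/(-l + 7*s)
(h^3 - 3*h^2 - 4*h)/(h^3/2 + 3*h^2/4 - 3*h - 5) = 4*h*(h^2 - 3*h - 4)/(2*h^3 + 3*h^2 - 12*h - 20)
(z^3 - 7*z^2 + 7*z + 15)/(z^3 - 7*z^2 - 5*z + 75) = (z^2 - 2*z - 3)/(z^2 - 2*z - 15)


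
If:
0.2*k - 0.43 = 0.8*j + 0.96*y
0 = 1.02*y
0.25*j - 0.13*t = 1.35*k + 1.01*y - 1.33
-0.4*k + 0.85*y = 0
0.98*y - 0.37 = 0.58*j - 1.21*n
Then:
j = -0.54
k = 0.00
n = 0.05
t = 9.20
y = 0.00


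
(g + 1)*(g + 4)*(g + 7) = g^3 + 12*g^2 + 39*g + 28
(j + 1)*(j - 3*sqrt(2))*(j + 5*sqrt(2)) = j^3 + j^2 + 2*sqrt(2)*j^2 - 30*j + 2*sqrt(2)*j - 30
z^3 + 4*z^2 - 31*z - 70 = (z - 5)*(z + 2)*(z + 7)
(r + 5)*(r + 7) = r^2 + 12*r + 35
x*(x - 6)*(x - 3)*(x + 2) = x^4 - 7*x^3 + 36*x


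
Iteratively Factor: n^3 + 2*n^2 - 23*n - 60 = (n - 5)*(n^2 + 7*n + 12) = (n - 5)*(n + 4)*(n + 3)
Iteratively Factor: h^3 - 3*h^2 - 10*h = (h + 2)*(h^2 - 5*h) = h*(h + 2)*(h - 5)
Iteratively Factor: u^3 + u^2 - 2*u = (u + 2)*(u^2 - u) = (u - 1)*(u + 2)*(u)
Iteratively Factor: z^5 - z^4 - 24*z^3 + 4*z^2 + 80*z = (z + 2)*(z^4 - 3*z^3 - 18*z^2 + 40*z) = (z - 5)*(z + 2)*(z^3 + 2*z^2 - 8*z) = z*(z - 5)*(z + 2)*(z^2 + 2*z - 8) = z*(z - 5)*(z + 2)*(z + 4)*(z - 2)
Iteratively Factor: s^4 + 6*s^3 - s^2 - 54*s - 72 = (s + 2)*(s^3 + 4*s^2 - 9*s - 36) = (s + 2)*(s + 4)*(s^2 - 9) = (s - 3)*(s + 2)*(s + 4)*(s + 3)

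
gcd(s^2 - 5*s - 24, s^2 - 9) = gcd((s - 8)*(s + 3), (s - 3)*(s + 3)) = s + 3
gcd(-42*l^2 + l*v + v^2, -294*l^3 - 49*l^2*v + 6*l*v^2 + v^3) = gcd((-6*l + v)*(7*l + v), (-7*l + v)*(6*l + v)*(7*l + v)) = 7*l + v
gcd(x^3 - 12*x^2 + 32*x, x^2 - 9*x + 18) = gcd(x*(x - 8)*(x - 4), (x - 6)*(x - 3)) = 1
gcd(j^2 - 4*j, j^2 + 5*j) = j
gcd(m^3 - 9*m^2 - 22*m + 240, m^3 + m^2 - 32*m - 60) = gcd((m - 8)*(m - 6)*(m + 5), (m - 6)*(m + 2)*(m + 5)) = m^2 - m - 30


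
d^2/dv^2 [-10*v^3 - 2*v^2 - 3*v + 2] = -60*v - 4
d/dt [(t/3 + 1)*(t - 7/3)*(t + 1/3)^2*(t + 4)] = 5*t^4/3 + 64*t^3/9 - 10*t^2/9 - 1640*t/81 - 517/81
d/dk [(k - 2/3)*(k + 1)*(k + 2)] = k*(9*k + 14)/3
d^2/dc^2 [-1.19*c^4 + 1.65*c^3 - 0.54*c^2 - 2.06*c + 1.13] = -14.28*c^2 + 9.9*c - 1.08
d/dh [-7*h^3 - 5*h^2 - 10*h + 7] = -21*h^2 - 10*h - 10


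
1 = 1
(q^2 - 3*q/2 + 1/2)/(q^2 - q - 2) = (-q^2 + 3*q/2 - 1/2)/(-q^2 + q + 2)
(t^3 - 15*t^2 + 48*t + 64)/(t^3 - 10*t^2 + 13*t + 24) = (t - 8)/(t - 3)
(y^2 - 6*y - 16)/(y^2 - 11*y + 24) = (y + 2)/(y - 3)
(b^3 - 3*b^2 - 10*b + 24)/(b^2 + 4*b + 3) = (b^2 - 6*b + 8)/(b + 1)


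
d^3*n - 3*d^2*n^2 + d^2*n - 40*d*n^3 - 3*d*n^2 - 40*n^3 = (d - 8*n)*(d + 5*n)*(d*n + n)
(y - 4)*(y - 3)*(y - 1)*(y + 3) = y^4 - 5*y^3 - 5*y^2 + 45*y - 36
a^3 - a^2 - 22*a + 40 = (a - 4)*(a - 2)*(a + 5)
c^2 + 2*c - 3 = (c - 1)*(c + 3)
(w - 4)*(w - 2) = w^2 - 6*w + 8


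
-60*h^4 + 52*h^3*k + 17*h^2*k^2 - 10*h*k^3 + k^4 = (-6*h + k)*(-5*h + k)*(-h + k)*(2*h + k)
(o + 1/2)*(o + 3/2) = o^2 + 2*o + 3/4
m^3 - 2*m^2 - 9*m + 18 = (m - 3)*(m - 2)*(m + 3)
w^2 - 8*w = w*(w - 8)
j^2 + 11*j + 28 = (j + 4)*(j + 7)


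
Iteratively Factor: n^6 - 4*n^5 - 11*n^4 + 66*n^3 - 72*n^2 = (n + 4)*(n^5 - 8*n^4 + 21*n^3 - 18*n^2) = (n - 3)*(n + 4)*(n^4 - 5*n^3 + 6*n^2) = (n - 3)*(n - 2)*(n + 4)*(n^3 - 3*n^2) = n*(n - 3)*(n - 2)*(n + 4)*(n^2 - 3*n) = n^2*(n - 3)*(n - 2)*(n + 4)*(n - 3)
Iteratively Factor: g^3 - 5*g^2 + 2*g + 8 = (g - 4)*(g^2 - g - 2) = (g - 4)*(g - 2)*(g + 1)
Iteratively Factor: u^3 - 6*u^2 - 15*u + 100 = (u - 5)*(u^2 - u - 20) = (u - 5)*(u + 4)*(u - 5)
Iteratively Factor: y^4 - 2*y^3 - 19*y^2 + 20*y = (y + 4)*(y^3 - 6*y^2 + 5*y) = (y - 5)*(y + 4)*(y^2 - y) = (y - 5)*(y - 1)*(y + 4)*(y)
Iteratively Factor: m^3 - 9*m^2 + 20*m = (m - 5)*(m^2 - 4*m) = (m - 5)*(m - 4)*(m)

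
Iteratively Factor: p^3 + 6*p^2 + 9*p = (p)*(p^2 + 6*p + 9) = p*(p + 3)*(p + 3)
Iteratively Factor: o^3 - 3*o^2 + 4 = (o - 2)*(o^2 - o - 2) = (o - 2)^2*(o + 1)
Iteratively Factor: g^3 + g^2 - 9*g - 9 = (g + 1)*(g^2 - 9) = (g + 1)*(g + 3)*(g - 3)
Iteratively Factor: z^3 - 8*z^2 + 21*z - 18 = (z - 3)*(z^2 - 5*z + 6) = (z - 3)*(z - 2)*(z - 3)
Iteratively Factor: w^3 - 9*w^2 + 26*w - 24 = (w - 2)*(w^2 - 7*w + 12) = (w - 3)*(w - 2)*(w - 4)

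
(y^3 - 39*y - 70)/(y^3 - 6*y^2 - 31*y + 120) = (y^2 - 5*y - 14)/(y^2 - 11*y + 24)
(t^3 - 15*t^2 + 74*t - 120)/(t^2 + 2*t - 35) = (t^2 - 10*t + 24)/(t + 7)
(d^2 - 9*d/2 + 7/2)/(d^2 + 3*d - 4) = (d - 7/2)/(d + 4)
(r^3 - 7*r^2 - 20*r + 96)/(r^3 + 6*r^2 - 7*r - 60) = (r - 8)/(r + 5)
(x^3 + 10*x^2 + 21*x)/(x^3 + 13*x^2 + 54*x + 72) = x*(x + 7)/(x^2 + 10*x + 24)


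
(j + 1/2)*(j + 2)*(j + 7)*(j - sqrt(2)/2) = j^4 - sqrt(2)*j^3/2 + 19*j^3/2 - 19*sqrt(2)*j^2/4 + 37*j^2/2 - 37*sqrt(2)*j/4 + 7*j - 7*sqrt(2)/2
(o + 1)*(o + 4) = o^2 + 5*o + 4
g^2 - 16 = (g - 4)*(g + 4)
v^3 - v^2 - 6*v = v*(v - 3)*(v + 2)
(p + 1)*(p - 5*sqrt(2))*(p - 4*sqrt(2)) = p^3 - 9*sqrt(2)*p^2 + p^2 - 9*sqrt(2)*p + 40*p + 40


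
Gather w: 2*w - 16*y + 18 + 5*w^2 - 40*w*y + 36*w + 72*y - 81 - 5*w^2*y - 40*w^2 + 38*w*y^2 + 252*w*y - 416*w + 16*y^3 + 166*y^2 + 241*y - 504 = w^2*(-5*y - 35) + w*(38*y^2 + 212*y - 378) + 16*y^3 + 166*y^2 + 297*y - 567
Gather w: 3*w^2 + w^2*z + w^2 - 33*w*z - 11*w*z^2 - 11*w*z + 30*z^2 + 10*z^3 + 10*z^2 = w^2*(z + 4) + w*(-11*z^2 - 44*z) + 10*z^3 + 40*z^2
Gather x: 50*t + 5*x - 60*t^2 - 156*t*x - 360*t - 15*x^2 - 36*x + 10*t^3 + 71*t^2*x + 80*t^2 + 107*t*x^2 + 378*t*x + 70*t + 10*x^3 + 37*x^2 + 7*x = 10*t^3 + 20*t^2 - 240*t + 10*x^3 + x^2*(107*t + 22) + x*(71*t^2 + 222*t - 24)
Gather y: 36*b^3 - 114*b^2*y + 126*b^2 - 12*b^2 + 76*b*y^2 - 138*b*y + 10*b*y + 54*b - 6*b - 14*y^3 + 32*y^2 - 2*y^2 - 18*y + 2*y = 36*b^3 + 114*b^2 + 48*b - 14*y^3 + y^2*(76*b + 30) + y*(-114*b^2 - 128*b - 16)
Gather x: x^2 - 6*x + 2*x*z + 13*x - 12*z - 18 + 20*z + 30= x^2 + x*(2*z + 7) + 8*z + 12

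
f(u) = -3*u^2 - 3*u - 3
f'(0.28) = -4.68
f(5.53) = -111.33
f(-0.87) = -2.66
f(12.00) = -471.00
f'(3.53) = -24.18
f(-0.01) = -2.97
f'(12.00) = -75.00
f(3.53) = -50.97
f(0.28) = -4.08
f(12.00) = -471.00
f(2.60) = -31.08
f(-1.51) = -5.31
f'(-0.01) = -2.94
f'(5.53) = -36.18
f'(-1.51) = 6.06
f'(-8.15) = 45.90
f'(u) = -6*u - 3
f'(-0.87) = 2.22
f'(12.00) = -75.00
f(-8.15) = -177.82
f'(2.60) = -18.60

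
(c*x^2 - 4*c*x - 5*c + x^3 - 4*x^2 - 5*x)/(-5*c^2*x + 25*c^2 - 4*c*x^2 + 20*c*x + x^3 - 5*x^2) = (x + 1)/(-5*c + x)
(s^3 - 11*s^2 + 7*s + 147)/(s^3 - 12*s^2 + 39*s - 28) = (s^2 - 4*s - 21)/(s^2 - 5*s + 4)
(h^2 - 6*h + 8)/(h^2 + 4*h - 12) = (h - 4)/(h + 6)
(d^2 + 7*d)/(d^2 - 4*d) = (d + 7)/(d - 4)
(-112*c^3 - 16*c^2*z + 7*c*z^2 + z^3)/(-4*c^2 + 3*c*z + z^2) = (-28*c^2 + 3*c*z + z^2)/(-c + z)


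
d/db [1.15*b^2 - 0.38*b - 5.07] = 2.3*b - 0.38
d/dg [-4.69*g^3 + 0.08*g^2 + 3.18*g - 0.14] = -14.07*g^2 + 0.16*g + 3.18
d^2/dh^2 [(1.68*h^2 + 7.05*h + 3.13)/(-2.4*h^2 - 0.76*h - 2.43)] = (-75.08736*h^3 - 49.38624*h^2 + 212.43888*h + 39.09196)/(13.824*h^6 + 13.1328*h^5 + 46.14912*h^4 + 27.032896*h^3 + 46.725984*h^2 + 13.463172*h + 14.348907)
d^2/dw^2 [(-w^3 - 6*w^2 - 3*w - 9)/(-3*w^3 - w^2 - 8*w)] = 2*(51*w^6 + 9*w^5 + 81*w^4 + 163*w^3 + 675*w^2 + 216*w + 576)/(w^3*(27*w^6 + 27*w^5 + 225*w^4 + 145*w^3 + 600*w^2 + 192*w + 512))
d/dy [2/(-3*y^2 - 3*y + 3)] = 2*(2*y + 1)/(3*(y^2 + y - 1)^2)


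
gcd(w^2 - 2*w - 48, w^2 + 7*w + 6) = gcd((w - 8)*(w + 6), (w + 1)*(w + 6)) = w + 6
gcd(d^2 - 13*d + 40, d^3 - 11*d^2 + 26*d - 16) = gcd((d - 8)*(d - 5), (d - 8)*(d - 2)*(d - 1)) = d - 8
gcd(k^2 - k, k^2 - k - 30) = 1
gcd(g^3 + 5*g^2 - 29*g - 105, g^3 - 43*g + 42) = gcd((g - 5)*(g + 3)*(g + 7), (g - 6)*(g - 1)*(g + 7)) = g + 7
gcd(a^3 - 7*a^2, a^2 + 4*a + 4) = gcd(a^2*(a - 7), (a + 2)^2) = 1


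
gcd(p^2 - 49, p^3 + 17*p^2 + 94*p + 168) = p + 7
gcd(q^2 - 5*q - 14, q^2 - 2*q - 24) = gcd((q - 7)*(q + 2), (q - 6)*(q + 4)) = 1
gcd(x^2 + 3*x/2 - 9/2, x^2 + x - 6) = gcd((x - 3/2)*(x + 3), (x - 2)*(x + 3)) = x + 3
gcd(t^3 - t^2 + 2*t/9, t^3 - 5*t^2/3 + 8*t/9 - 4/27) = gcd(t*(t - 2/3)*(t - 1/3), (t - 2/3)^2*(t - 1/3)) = t^2 - t + 2/9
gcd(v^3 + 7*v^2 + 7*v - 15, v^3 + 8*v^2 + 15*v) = v^2 + 8*v + 15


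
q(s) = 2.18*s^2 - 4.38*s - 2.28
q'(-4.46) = -23.83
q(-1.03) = 4.54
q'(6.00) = 21.78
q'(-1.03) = -8.87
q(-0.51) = 0.52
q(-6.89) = 131.39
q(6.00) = 49.92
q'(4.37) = 14.67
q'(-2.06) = -13.36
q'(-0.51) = -6.60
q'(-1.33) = -10.18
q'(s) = 4.36*s - 4.38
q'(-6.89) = -34.42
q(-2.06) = 15.99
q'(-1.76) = -12.05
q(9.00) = 134.88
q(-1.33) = 7.40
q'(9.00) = 34.86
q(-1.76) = 12.18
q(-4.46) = 60.62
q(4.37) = 20.21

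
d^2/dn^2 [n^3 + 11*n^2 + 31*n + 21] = 6*n + 22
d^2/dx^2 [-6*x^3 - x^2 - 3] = -36*x - 2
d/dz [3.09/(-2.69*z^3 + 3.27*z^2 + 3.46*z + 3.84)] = (24.9363*z^2 - 20.2086*z - 10.6914)/(-2.69*z^3 + 3.27*z^2 + 3.46*z + 3.84)^2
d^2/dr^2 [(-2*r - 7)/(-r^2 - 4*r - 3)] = 2*(4*(r + 2)^2*(2*r + 7) - 3*(2*r + 5)*(r^2 + 4*r + 3))/(r^2 + 4*r + 3)^3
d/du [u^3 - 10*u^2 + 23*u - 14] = 3*u^2 - 20*u + 23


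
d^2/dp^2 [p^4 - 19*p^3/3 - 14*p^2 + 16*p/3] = 12*p^2 - 38*p - 28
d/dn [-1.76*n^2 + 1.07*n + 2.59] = 1.07 - 3.52*n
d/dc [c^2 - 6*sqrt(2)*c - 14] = 2*c - 6*sqrt(2)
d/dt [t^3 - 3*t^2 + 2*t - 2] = 3*t^2 - 6*t + 2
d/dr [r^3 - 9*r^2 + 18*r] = 3*r^2 - 18*r + 18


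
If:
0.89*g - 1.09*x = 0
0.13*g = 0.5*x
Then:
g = 0.00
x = 0.00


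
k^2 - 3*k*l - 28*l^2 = (k - 7*l)*(k + 4*l)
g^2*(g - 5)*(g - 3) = g^4 - 8*g^3 + 15*g^2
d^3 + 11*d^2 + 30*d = d*(d + 5)*(d + 6)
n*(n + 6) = n^2 + 6*n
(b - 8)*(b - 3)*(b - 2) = b^3 - 13*b^2 + 46*b - 48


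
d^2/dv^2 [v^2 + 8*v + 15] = 2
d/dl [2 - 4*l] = -4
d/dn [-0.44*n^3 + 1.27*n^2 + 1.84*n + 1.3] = -1.32*n^2 + 2.54*n + 1.84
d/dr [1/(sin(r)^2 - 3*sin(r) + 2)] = (3 - 2*sin(r))*cos(r)/(sin(r)^2 - 3*sin(r) + 2)^2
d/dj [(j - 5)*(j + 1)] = 2*j - 4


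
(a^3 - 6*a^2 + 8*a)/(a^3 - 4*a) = (a - 4)/(a + 2)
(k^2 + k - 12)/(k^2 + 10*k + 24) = (k - 3)/(k + 6)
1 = 1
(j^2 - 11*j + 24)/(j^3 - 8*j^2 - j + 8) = (j - 3)/(j^2 - 1)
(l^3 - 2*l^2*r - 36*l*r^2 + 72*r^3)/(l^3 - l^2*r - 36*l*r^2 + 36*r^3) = (-l + 2*r)/(-l + r)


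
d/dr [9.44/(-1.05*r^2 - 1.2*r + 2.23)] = (19.824*r + 11.328)/(1.05*r^2 + 1.2*r - 2.23)^2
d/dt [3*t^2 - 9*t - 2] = 6*t - 9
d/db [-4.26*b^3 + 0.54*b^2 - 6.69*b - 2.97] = -12.78*b^2 + 1.08*b - 6.69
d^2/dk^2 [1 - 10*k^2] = -20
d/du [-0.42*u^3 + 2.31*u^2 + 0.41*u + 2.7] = -1.26*u^2 + 4.62*u + 0.41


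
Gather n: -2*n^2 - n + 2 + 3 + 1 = -2*n^2 - n + 6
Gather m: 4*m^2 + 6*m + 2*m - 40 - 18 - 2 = 4*m^2 + 8*m - 60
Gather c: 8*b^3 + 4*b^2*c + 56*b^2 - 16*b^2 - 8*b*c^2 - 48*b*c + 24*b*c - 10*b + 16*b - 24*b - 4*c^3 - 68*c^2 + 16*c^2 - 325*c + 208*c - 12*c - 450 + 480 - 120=8*b^3 + 40*b^2 - 18*b - 4*c^3 + c^2*(-8*b - 52) + c*(4*b^2 - 24*b - 129) - 90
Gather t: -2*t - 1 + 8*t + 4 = 6*t + 3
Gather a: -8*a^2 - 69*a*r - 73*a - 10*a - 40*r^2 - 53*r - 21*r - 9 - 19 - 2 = -8*a^2 + a*(-69*r - 83) - 40*r^2 - 74*r - 30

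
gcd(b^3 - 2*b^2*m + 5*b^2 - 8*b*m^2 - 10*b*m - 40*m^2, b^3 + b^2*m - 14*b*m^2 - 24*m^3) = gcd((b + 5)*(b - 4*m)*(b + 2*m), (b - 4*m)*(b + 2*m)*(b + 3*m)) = b^2 - 2*b*m - 8*m^2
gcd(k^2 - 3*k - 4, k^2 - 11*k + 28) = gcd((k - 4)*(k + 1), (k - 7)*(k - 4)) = k - 4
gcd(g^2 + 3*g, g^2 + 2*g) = g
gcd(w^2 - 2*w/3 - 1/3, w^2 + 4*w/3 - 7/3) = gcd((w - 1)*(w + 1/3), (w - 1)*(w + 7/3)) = w - 1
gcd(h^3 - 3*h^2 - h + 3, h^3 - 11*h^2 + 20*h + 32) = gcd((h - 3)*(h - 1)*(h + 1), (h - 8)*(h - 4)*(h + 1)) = h + 1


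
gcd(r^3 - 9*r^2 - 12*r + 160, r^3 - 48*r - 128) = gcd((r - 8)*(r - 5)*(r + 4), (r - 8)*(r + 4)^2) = r^2 - 4*r - 32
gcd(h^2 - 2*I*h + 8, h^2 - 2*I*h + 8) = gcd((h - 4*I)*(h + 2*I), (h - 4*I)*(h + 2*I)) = h^2 - 2*I*h + 8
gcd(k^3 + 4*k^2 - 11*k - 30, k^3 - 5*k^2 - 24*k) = 1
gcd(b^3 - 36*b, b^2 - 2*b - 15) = 1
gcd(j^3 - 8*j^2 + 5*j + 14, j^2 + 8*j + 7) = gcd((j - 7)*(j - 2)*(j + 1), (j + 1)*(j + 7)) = j + 1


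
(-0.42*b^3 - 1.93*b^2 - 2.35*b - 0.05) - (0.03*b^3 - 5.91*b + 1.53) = -0.45*b^3 - 1.93*b^2 + 3.56*b - 1.58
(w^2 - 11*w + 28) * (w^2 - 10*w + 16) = w^4 - 21*w^3 + 154*w^2 - 456*w + 448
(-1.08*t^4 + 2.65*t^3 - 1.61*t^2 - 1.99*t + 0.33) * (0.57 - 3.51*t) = 3.7908*t^5 - 9.9171*t^4 + 7.1616*t^3 + 6.0672*t^2 - 2.2926*t + 0.1881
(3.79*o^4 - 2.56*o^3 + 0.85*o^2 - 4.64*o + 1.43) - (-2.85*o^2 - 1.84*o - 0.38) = 3.79*o^4 - 2.56*o^3 + 3.7*o^2 - 2.8*o + 1.81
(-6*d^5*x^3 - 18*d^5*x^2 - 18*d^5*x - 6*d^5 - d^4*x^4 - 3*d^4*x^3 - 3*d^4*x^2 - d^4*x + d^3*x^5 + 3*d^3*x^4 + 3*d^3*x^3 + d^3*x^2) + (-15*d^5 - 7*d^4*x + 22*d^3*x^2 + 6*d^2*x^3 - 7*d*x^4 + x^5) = -6*d^5*x^3 - 18*d^5*x^2 - 18*d^5*x - 21*d^5 - d^4*x^4 - 3*d^4*x^3 - 3*d^4*x^2 - 8*d^4*x + d^3*x^5 + 3*d^3*x^4 + 3*d^3*x^3 + 23*d^3*x^2 + 6*d^2*x^3 - 7*d*x^4 + x^5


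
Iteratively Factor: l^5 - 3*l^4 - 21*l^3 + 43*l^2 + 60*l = (l - 5)*(l^4 + 2*l^3 - 11*l^2 - 12*l) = (l - 5)*(l - 3)*(l^3 + 5*l^2 + 4*l) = (l - 5)*(l - 3)*(l + 1)*(l^2 + 4*l) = (l - 5)*(l - 3)*(l + 1)*(l + 4)*(l)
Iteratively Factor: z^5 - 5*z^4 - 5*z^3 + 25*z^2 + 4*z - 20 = (z - 1)*(z^4 - 4*z^3 - 9*z^2 + 16*z + 20) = (z - 1)*(z + 1)*(z^3 - 5*z^2 - 4*z + 20) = (z - 1)*(z + 1)*(z + 2)*(z^2 - 7*z + 10) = (z - 5)*(z - 1)*(z + 1)*(z + 2)*(z - 2)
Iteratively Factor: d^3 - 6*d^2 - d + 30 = (d - 3)*(d^2 - 3*d - 10) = (d - 5)*(d - 3)*(d + 2)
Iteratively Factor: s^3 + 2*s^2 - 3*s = (s - 1)*(s^2 + 3*s) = s*(s - 1)*(s + 3)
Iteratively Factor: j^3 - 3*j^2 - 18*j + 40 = (j - 2)*(j^2 - j - 20) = (j - 2)*(j + 4)*(j - 5)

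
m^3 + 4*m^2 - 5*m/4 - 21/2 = (m - 3/2)*(m + 2)*(m + 7/2)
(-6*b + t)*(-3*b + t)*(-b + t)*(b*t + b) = -18*b^4*t - 18*b^4 + 27*b^3*t^2 + 27*b^3*t - 10*b^2*t^3 - 10*b^2*t^2 + b*t^4 + b*t^3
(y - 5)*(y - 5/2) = y^2 - 15*y/2 + 25/2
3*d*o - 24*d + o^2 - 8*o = (3*d + o)*(o - 8)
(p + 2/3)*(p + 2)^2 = p^3 + 14*p^2/3 + 20*p/3 + 8/3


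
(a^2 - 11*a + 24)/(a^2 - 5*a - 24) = (a - 3)/(a + 3)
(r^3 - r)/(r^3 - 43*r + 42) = r*(r + 1)/(r^2 + r - 42)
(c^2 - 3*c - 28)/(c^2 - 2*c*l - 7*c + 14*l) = (c + 4)/(c - 2*l)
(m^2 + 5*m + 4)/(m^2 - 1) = (m + 4)/(m - 1)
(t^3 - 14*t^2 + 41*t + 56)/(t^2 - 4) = (t^3 - 14*t^2 + 41*t + 56)/(t^2 - 4)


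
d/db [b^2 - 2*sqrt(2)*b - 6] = 2*b - 2*sqrt(2)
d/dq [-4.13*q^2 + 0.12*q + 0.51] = 0.12 - 8.26*q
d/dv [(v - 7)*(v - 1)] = 2*v - 8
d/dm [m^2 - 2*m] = 2*m - 2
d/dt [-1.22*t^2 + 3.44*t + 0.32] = 3.44 - 2.44*t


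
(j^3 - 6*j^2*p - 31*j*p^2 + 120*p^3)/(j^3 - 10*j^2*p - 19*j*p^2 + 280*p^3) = (-j + 3*p)/(-j + 7*p)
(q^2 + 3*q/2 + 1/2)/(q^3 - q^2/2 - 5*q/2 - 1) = 1/(q - 2)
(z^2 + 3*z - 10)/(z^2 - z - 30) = (z - 2)/(z - 6)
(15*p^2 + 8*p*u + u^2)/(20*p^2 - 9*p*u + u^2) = (15*p^2 + 8*p*u + u^2)/(20*p^2 - 9*p*u + u^2)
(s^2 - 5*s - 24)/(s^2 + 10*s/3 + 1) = 3*(s - 8)/(3*s + 1)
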